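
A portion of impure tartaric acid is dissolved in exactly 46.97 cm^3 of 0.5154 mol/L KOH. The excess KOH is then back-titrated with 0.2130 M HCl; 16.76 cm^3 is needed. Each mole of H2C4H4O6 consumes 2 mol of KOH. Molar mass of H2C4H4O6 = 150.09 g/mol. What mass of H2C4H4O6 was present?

1.55 g

Total n(KOH) added = 0.5154 x 0.04697 = 0.02421 mol.
n(HCl) used = 0.2130 x 0.01676 = 0.003570 mol, which equals the excess n(KOH).
So n(KOH) consumed by the sample = 0.02421 - 0.003570 = 0.02064 mol.
n(H2C4H4O6) = 0.02064 / 2 = 0.01032 mol.
mass = 0.01032 mol x 150.09 g/mol = 1.55 g.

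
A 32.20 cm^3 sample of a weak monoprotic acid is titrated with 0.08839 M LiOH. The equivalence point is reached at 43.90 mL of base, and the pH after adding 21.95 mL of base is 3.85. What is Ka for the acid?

21.95 mL is half of the equivalence volume, so this is the half-equivalence point where [HA] = [A^-].
At half-equivalence pH = pKa, so pKa = 3.85.
Ka = 10^(-3.85) = 1.4 x 10^-4.

1.4 x 10^-4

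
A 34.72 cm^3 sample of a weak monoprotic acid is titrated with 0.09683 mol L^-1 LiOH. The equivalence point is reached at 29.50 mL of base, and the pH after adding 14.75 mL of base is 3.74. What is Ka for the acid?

14.75 mL is half of the equivalence volume, so this is the half-equivalence point where [HA] = [A^-].
At half-equivalence pH = pKa, so pKa = 3.74.
Ka = 10^(-3.74) = 1.8 x 10^-4.

1.8 x 10^-4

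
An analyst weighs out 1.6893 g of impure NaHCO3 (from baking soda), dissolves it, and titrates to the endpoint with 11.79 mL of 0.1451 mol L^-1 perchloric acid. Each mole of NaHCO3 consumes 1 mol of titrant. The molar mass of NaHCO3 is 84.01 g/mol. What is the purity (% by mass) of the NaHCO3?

n(HClO4) = 0.1451 x 0.01179 = 0.001711 mol.
n(NaHCO3) = 0.001711 / 1 = 0.001711 mol.
mass of NaHCO3 = 0.001711 x 84.01 = 0.1437 g.
% purity = 0.1437 / 1.6893 x 100 = 8.51%.

8.51%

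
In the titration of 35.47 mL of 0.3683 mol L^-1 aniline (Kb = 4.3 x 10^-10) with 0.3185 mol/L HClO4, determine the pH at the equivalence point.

n(C6H5NH2) = 0.3683 x 0.03547 = 0.01306 mol; V(HClO4) at equivalence = 0.01306/0.3185 = 0.04102 L.
At equivalence the base is fully converted to C6H5NH3+; total volume = 0.07649 L, so [C6H5NH3+] = 0.01306/0.07649 = 0.1708 M.
Ka(C6H5NH3+) = Kw/Kb = 1.0e-14 / 4.3 x 10^-10 = 2.33e-5.
[H^+] = sqrt(Ka x [C6H5NH3+]) = sqrt(2.33e-5 x 0.1708) = 0.00199 M.
pH = -log(0.00199) = 2.70.

2.70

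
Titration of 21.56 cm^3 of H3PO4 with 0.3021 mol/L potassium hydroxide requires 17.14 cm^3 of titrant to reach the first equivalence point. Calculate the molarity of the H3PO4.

0.240 M

n(KOH) = 0.3021 x 0.01714 = 0.005178 mol.
At the first equivalence point, 1 mol OH^- react per mol H3PO4, so n(H3PO4) = 0.005178 / 1 = 0.005178 mol.
[H3PO4] = 0.005178 / 0.02156 L = 0.240 M.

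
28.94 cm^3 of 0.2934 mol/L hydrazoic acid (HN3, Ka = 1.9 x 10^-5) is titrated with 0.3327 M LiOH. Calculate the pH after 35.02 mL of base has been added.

12.69

n(acid) = 0.2934 x 0.02894 = 0.008491 mol; n(LiOH) added = 0.3327 x 0.03502 = 0.01165 mol.
Base is in excess by 0.01165 - 0.008491 = 0.003160 mol in a total volume of 0.06396 L.
[OH^-] = 0.003160/0.06396 = 0.04941 M, so pOH = 1.31 and pH = 14.00 - 1.31 = 12.69.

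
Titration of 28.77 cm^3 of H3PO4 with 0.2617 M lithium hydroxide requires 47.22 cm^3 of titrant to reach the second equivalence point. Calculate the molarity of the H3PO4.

0.215 M

n(LiOH) = 0.2617 x 0.04722 = 0.01236 mol.
At the second equivalence point, 2 mol OH^- react per mol H3PO4, so n(H3PO4) = 0.01236 / 2 = 0.006179 mol.
[H3PO4] = 0.006179 / 0.02877 L = 0.215 M.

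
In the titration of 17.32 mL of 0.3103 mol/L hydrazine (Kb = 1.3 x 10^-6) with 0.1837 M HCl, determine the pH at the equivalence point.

n(N2H4) = 0.3103 x 0.01732 = 0.005374 mol; V(HCl) at equivalence = 0.005374/0.1837 = 0.02926 L.
At equivalence the base is fully converted to N2H5+; total volume = 0.04658 L, so [N2H5+] = 0.005374/0.04658 = 0.1154 M.
Ka(N2H5+) = Kw/Kb = 1.0e-14 / 1.3 x 10^-6 = 7.69e-9.
[H^+] = sqrt(Ka x [N2H5+]) = sqrt(7.69e-9 x 0.1154) = 2.98e-5 M.
pH = -log(2.98e-5) = 4.53.

4.53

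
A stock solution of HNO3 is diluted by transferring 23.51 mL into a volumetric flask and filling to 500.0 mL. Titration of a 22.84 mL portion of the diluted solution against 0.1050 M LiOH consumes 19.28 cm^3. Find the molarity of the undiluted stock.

1.89 M

n(LiOH) = 0.1050 x 0.01928 = 0.002024 mol.
n(HNO3) in the aliquot = 0.002024 mol.
[diluted HNO3] = 0.002024 / 0.02284 = 0.08863 M.
Dilution factor = 500.0/23.51 = 21.27, so [stock] = 0.08863 x 21.27 = 1.89 M.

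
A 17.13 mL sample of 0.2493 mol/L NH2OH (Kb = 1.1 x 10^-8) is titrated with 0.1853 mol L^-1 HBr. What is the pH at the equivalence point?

n(NH2OH) = 0.2493 x 0.01713 = 0.004271 mol; V(HBr) at equivalence = 0.004271/0.1853 = 0.02305 L.
At equivalence the base is fully converted to NH3OH+; total volume = 0.04018 L, so [NH3OH+] = 0.004271/0.04018 = 0.1063 M.
Ka(NH3OH+) = Kw/Kb = 1.0e-14 / 1.1 x 10^-8 = 9.09e-7.
[H^+] = sqrt(Ka x [NH3OH+]) = sqrt(9.09e-7 x 0.1063) = 0.000311 M.
pH = -log(0.000311) = 3.51.

3.51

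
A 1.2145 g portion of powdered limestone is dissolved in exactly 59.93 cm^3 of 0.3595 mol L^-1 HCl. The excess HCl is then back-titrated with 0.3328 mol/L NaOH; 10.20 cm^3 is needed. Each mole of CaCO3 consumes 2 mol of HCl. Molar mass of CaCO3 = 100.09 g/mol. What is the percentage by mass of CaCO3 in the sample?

Total n(HCl) added = 0.3595 x 0.05993 = 0.02154 mol.
n(NaOH) used = 0.3328 x 0.01020 = 0.003395 mol, which equals the excess n(HCl).
So n(HCl) consumed by the sample = 0.02154 - 0.003395 = 0.01815 mol.
n(CaCO3) = 0.01815 / 2 = 0.009075 mol.
mass CaCO3 = 0.009075 x 100.09 = 0.9083 g, so %CaCO3 = 0.9083/1.2145 x 100 = 74.8%.

74.8%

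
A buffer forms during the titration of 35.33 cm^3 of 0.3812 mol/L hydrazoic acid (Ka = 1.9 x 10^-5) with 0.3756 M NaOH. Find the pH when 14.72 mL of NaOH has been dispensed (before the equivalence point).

Initial n(HN3) = 0.3812 x 0.03533 = 0.01347 mol.
n(NaOH) added = 0.3756 x 0.01472 = 0.005529 mol, converting that many moles of HN3 to N3-.
Remaining n(HN3) = 0.007939 mol; n(N3-) = 0.005529 mol.
By Henderson-Hasselbalch, pH = pKa + log([A^-]/[HA]) = 4.72 + log(0.005529/0.007939) = 4.72 + (-0.16) = 4.56.

4.56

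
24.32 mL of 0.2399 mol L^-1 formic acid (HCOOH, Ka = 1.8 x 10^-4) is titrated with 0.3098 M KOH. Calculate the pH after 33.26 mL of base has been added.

n(acid) = 0.2399 x 0.02432 = 0.005834 mol; n(KOH) added = 0.3098 x 0.03326 = 0.01030 mol.
Base is in excess by 0.01030 - 0.005834 = 0.004470 mol in a total volume of 0.05758 L.
[OH^-] = 0.004470/0.05758 = 0.07762 M, so pOH = 1.11 and pH = 14.00 - 1.11 = 12.89.

12.89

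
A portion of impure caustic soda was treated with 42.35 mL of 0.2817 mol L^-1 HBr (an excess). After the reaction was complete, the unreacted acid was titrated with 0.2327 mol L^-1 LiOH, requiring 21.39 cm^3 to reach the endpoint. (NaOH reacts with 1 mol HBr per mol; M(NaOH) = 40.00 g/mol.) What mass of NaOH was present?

Total n(HBr) added = 0.2817 x 0.04235 = 0.01193 mol.
n(LiOH) used = 0.2327 x 0.02139 = 0.004977 mol, which equals the excess n(HBr).
So n(HBr) consumed by the sample = 0.01193 - 0.004977 = 0.006953 mol.
n(NaOH) = 0.006953 / 1 = 0.006953 mol.
mass = 0.006953 mol x 40.00 g/mol = 0.278 g.

0.278 g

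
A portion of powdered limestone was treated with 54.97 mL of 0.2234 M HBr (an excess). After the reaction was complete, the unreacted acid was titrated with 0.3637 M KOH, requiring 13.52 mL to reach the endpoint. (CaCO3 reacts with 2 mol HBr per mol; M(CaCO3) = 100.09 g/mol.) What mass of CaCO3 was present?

Total n(HBr) added = 0.2234 x 0.05497 = 0.01228 mol.
n(KOH) used = 0.3637 x 0.01352 = 0.004917 mol, which equals the excess n(HBr).
So n(HBr) consumed by the sample = 0.01228 - 0.004917 = 0.007363 mol.
n(CaCO3) = 0.007363 / 2 = 0.003682 mol.
mass = 0.003682 mol x 100.09 g/mol = 0.368 g.

0.368 g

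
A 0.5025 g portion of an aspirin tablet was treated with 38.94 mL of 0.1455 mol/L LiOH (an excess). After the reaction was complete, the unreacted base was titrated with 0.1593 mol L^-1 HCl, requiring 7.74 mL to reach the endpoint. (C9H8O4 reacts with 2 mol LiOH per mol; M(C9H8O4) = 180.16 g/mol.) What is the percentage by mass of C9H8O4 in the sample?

79.5%

Total n(LiOH) added = 0.1455 x 0.03894 = 0.005666 mol.
n(HCl) used = 0.1593 x 0.007740 = 0.001233 mol, which equals the excess n(LiOH).
So n(LiOH) consumed by the sample = 0.005666 - 0.001233 = 0.004433 mol.
n(C9H8O4) = 0.004433 / 2 = 0.002216 mol.
mass C9H8O4 = 0.002216 x 180.16 = 0.3993 g, so %C9H8O4 = 0.3993/0.5025 x 100 = 79.5%.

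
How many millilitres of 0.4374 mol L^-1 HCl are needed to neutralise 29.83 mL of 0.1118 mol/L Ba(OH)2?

n(Ba(OH)2) = 0.1118 mol/L x 0.02983 L = 0.003335 mol.
The neutralisation is 1 Ba(OH)2 : 2 HCl, so n(HCl) = 0.003335 x 2/1 = 0.006670 mol.
V(HCl) = 0.006670 / 0.4374 = 0.01525 L = 15.2 mL.

15.2 mL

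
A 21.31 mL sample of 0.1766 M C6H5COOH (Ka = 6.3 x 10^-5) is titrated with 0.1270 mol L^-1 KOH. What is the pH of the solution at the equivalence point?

n(C6H5COOH) = 0.1766 x 0.02131 = 0.003763 mol; V(KOH) at equivalence = 0.003763/0.1270 = 0.02963 L.
At equivalence all the acid is converted to C6H5COO-; total volume = 0.02131 + 0.02963 = 0.05094 L, so [C6H5COO-] = 0.003763/0.05094 = 0.07387 M.
Kb = Kw/Ka = 1.0e-14 / 6.3 x 10^-5 = 1.59e-10.
[OH^-] = sqrt(Kb x [C6H5COO-]) = sqrt(1.59e-10 x 0.07387) = 3.42e-6 M.
pOH = 5.47, so pH = 14.00 - 5.47 = 8.53.

8.53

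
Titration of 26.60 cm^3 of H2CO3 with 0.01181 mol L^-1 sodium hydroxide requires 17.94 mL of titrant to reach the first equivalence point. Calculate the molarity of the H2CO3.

0.00797 M

n(NaOH) = 0.01181 x 0.01794 = 0.0002119 mol.
At the first equivalence point, 1 mol OH^- react per mol H2CO3, so n(H2CO3) = 0.0002119 / 1 = 0.0002119 mol.
[H2CO3] = 0.0002119 / 0.02660 L = 0.00797 M.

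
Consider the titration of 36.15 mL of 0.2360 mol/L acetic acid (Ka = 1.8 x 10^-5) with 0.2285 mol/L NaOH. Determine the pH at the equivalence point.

n(CH3COOH) = 0.2360 x 0.03615 = 0.008531 mol; V(NaOH) at equivalence = 0.008531/0.2285 = 0.03734 L.
At equivalence all the acid is converted to CH3COO-; total volume = 0.03615 + 0.03734 = 0.07349 L, so [CH3COO-] = 0.008531/0.07349 = 0.1161 M.
Kb = Kw/Ka = 1.0e-14 / 1.8 x 10^-5 = 5.56e-10.
[OH^-] = sqrt(Kb x [CH3COO-]) = sqrt(5.56e-10 x 0.1161) = 8.03e-6 M.
pOH = 5.10, so pH = 14.00 - 5.10 = 8.90.

8.90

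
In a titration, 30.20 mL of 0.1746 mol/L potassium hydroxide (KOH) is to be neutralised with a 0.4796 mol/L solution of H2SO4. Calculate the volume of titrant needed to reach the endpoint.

n(KOH) = 0.1746 mol/L x 0.03020 L = 0.005273 mol.
The neutralisation is 2 KOH : 1 H2SO4, so n(H2SO4) = 0.005273 x 1/2 = 0.002636 mol.
V(H2SO4) = 0.002636 / 0.4796 = 0.005497 L = 5.50 mL.

5.50 mL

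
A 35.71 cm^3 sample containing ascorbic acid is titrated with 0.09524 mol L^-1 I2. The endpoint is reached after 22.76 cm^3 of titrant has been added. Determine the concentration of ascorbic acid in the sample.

n(I2) = 0.09524 x 0.02276 = 0.002168 mol.
From the balanced equation, 1 mol I2 reacts with 1 mol ascorbic acid, so n(ascorbic acid) = 0.002168 x 1/1 = 0.002168 mol.
[ascorbic acid] = 0.002168 / 0.03571 L = 0.0607 M.

0.0607 M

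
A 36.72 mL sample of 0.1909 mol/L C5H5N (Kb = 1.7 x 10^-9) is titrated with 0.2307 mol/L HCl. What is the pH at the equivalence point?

3.11

n(C5H5N) = 0.1909 x 0.03672 = 0.007010 mol; V(HCl) at equivalence = 0.007010/0.2307 = 0.03039 L.
At equivalence the base is fully converted to C5H5NH+; total volume = 0.06711 L, so [C5H5NH+] = 0.007010/0.06711 = 0.1045 M.
Ka(C5H5NH+) = Kw/Kb = 1.0e-14 / 1.7 x 10^-9 = 5.88e-6.
[H^+] = sqrt(Ka x [C5H5NH+]) = sqrt(5.88e-6 x 0.1045) = 0.000784 M.
pH = -log(0.000784) = 3.11.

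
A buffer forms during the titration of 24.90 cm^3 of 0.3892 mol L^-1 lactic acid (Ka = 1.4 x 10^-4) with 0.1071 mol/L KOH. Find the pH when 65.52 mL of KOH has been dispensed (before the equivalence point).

Initial n(HC3H5O3) = 0.3892 x 0.02490 = 0.009691 mol.
n(KOH) added = 0.1071 x 0.06552 = 0.007017 mol, converting that many moles of HC3H5O3 to C3H5O3-.
Remaining n(HC3H5O3) = 0.002674 mol; n(C3H5O3-) = 0.007017 mol.
By Henderson-Hasselbalch, pH = pKa + log([A^-]/[HA]) = 3.85 + log(0.007017/0.002674) = 3.85 + (+0.42) = 4.27.

4.27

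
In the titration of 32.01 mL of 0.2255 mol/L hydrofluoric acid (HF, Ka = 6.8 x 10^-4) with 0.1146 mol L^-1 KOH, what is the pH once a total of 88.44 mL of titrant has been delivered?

12.38

n(acid) = 0.2255 x 0.03201 = 0.007218 mol; n(KOH) added = 0.1146 x 0.08844 = 0.01014 mol.
Base is in excess by 0.01014 - 0.007218 = 0.002917 mol in a total volume of 0.1204 L.
[OH^-] = 0.002917/0.1204 = 0.02422 M, so pOH = 1.62 and pH = 14.00 - 1.62 = 12.38.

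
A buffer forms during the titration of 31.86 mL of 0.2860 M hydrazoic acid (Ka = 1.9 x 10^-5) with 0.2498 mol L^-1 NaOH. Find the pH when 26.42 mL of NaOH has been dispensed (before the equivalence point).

5.14

Initial n(HN3) = 0.2860 x 0.03186 = 0.009112 mol.
n(NaOH) added = 0.2498 x 0.02642 = 0.006600 mol, converting that many moles of HN3 to N3-.
Remaining n(HN3) = 0.002512 mol; n(N3-) = 0.006600 mol.
By Henderson-Hasselbalch, pH = pKa + log([A^-]/[HA]) = 4.72 + log(0.006600/0.002512) = 4.72 + (+0.42) = 5.14.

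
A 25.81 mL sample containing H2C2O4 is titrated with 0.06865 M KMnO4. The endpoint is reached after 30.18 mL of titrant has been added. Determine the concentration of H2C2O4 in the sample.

0.201 M

n(KMnO4) = 0.06865 x 0.03018 = 0.002072 mol.
From the balanced equation, 2 mol KMnO4 reacts with 5 mol H2C2O4, so n(H2C2O4) = 0.002072 x 5/2 = 0.005180 mol.
[H2C2O4] = 0.005180 / 0.02581 L = 0.201 M.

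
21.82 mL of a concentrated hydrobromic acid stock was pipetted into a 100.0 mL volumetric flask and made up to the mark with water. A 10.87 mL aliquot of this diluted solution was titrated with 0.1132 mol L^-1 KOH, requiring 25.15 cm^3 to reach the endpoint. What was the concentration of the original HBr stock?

n(KOH) = 0.1132 x 0.02515 = 0.002847 mol.
n(HBr) in the aliquot = 0.002847 mol.
[diluted HBr] = 0.002847 / 0.01087 = 0.2619 M.
Dilution factor = 100.0/21.82 = 4.583, so [stock] = 0.2619 x 4.583 = 1.20 M.

1.20 M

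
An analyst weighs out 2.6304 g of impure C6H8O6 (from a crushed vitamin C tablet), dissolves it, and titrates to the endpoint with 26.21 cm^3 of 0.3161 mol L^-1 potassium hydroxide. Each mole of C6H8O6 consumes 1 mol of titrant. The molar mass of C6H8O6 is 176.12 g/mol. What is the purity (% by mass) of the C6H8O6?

55.5%

n(KOH) = 0.3161 x 0.02621 = 0.008285 mol.
n(C6H8O6) = 0.008285 / 1 = 0.008285 mol.
mass of C6H8O6 = 0.008285 x 176.12 = 1.459 g.
% purity = 1.459 / 2.6304 x 100 = 55.5%.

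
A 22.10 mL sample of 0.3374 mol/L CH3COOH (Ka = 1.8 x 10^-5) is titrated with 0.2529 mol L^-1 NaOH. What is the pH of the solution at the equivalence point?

8.95

n(CH3COOH) = 0.3374 x 0.02210 = 0.007457 mol; V(NaOH) at equivalence = 0.007457/0.2529 = 0.02948 L.
At equivalence all the acid is converted to CH3COO-; total volume = 0.02210 + 0.02948 = 0.05158 L, so [CH3COO-] = 0.007457/0.05158 = 0.1446 M.
Kb = Kw/Ka = 1.0e-14 / 1.8 x 10^-5 = 5.56e-10.
[OH^-] = sqrt(Kb x [CH3COO-]) = sqrt(5.56e-10 x 0.1446) = 8.96e-6 M.
pOH = 5.05, so pH = 14.00 - 5.05 = 8.95.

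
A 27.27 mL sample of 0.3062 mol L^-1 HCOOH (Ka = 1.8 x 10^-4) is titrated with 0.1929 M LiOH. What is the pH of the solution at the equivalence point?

n(HCOOH) = 0.3062 x 0.02727 = 0.008350 mol; V(LiOH) at equivalence = 0.008350/0.1929 = 0.04329 L.
At equivalence all the acid is converted to HCOO-; total volume = 0.02727 + 0.04329 = 0.07056 L, so [HCOO-] = 0.008350/0.07056 = 0.1183 M.
Kb = Kw/Ka = 1.0e-14 / 1.8 x 10^-4 = 5.56e-11.
[OH^-] = sqrt(Kb x [HCOO-]) = sqrt(5.56e-11 x 0.1183) = 2.56e-6 M.
pOH = 5.59, so pH = 14.00 - 5.59 = 8.41.

8.41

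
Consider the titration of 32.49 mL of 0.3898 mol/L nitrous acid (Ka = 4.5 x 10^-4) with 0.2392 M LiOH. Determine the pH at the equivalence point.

n(HNO2) = 0.3898 x 0.03249 = 0.01266 mol; V(LiOH) at equivalence = 0.01266/0.2392 = 0.05295 L.
At equivalence all the acid is converted to NO2-; total volume = 0.03249 + 0.05295 = 0.08544 L, so [NO2-] = 0.01266/0.08544 = 0.1482 M.
Kb = Kw/Ka = 1.0e-14 / 4.5 x 10^-4 = 2.22e-11.
[OH^-] = sqrt(Kb x [NO2-]) = sqrt(2.22e-11 x 0.1482) = 1.81e-6 M.
pOH = 5.74, so pH = 14.00 - 5.74 = 8.26.

8.26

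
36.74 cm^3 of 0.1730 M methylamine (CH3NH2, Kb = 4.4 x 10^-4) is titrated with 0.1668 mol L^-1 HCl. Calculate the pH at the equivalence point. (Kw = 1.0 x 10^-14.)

5.86

n(CH3NH2) = 0.1730 x 0.03674 = 0.006356 mol; V(HCl) at equivalence = 0.006356/0.1668 = 0.03811 L.
At equivalence the base is fully converted to CH3NH3+; total volume = 0.07485 L, so [CH3NH3+] = 0.006356/0.07485 = 0.08492 M.
Ka(CH3NH3+) = Kw/Kb = 1.0e-14 / 4.4 x 10^-4 = 2.27e-11.
[H^+] = sqrt(Ka x [CH3NH3+]) = sqrt(2.27e-11 x 0.08492) = 1.39e-6 M.
pH = -log(1.39e-6) = 5.86.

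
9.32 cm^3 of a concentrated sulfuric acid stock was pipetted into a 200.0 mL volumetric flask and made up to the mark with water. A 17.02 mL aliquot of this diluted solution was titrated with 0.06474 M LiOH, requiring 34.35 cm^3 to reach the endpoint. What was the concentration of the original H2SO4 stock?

n(LiOH) = 0.06474 x 0.03435 = 0.002224 mol.
n(H2SO4) in the aliquot = 0.002224 x 1/2 = 0.001112 mol.
[diluted H2SO4] = 0.001112 / 0.01702 = 0.06533 M.
Dilution factor = 200.0/9.320 = 21.46, so [stock] = 0.06533 x 21.46 = 1.40 M.

1.40 M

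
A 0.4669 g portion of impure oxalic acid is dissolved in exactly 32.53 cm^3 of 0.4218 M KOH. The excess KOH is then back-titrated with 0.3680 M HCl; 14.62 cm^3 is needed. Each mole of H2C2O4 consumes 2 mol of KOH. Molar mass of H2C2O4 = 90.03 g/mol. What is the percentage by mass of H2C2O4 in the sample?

Total n(KOH) added = 0.4218 x 0.03253 = 0.01372 mol.
n(HCl) used = 0.3680 x 0.01462 = 0.005380 mol, which equals the excess n(KOH).
So n(KOH) consumed by the sample = 0.01372 - 0.005380 = 0.008341 mol.
n(H2C2O4) = 0.008341 / 2 = 0.004170 mol.
mass H2C2O4 = 0.004170 x 90.03 = 0.3755 g, so %H2C2O4 = 0.3755/0.4669 x 100 = 80.4%.

80.4%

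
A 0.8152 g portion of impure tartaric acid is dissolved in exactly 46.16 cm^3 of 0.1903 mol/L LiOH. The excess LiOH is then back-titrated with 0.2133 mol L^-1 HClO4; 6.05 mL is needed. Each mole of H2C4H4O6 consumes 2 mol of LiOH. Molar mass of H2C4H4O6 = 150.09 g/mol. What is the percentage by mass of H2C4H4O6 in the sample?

69.0%

Total n(LiOH) added = 0.1903 x 0.04616 = 0.008784 mol.
n(HClO4) used = 0.2133 x 0.006050 = 0.001290 mol, which equals the excess n(LiOH).
So n(LiOH) consumed by the sample = 0.008784 - 0.001290 = 0.007494 mol.
n(H2C4H4O6) = 0.007494 / 2 = 0.003747 mol.
mass H2C4H4O6 = 0.003747 x 150.09 = 0.5624 g, so %H2C4H4O6 = 0.5624/0.8152 x 100 = 69.0%.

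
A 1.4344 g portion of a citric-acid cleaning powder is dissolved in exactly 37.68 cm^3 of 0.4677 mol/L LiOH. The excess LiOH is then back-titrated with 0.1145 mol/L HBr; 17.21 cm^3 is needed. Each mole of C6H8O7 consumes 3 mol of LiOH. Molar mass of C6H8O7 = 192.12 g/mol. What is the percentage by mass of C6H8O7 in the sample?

69.9%

Total n(LiOH) added = 0.4677 x 0.03768 = 0.01762 mol.
n(HBr) used = 0.1145 x 0.01721 = 0.001971 mol, which equals the excess n(LiOH).
So n(LiOH) consumed by the sample = 0.01762 - 0.001971 = 0.01565 mol.
n(C6H8O7) = 0.01565 / 3 = 0.005217 mol.
mass C6H8O7 = 0.005217 x 192.12 = 1.002 g, so %C6H8O7 = 1.002/1.4344 x 100 = 69.9%.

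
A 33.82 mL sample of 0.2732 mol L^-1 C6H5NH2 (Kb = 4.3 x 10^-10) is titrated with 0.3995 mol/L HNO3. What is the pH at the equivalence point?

2.71

n(C6H5NH2) = 0.2732 x 0.03382 = 0.009240 mol; V(HNO3) at equivalence = 0.009240/0.3995 = 0.02313 L.
At equivalence the base is fully converted to C6H5NH3+; total volume = 0.05695 L, so [C6H5NH3+] = 0.009240/0.05695 = 0.1622 M.
Ka(C6H5NH3+) = Kw/Kb = 1.0e-14 / 4.3 x 10^-10 = 2.33e-5.
[H^+] = sqrt(Ka x [C6H5NH3+]) = sqrt(2.33e-5 x 0.1622) = 0.00194 M.
pH = -log(0.00194) = 2.71.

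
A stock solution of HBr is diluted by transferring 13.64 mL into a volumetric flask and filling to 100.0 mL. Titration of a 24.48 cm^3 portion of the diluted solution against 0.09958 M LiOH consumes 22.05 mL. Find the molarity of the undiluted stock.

0.658 M

n(LiOH) = 0.09958 x 0.02205 = 0.002196 mol.
n(HBr) in the aliquot = 0.002196 mol.
[diluted HBr] = 0.002196 / 0.02448 = 0.08970 M.
Dilution factor = 100.0/13.64 = 7.331, so [stock] = 0.08970 x 7.331 = 0.658 M.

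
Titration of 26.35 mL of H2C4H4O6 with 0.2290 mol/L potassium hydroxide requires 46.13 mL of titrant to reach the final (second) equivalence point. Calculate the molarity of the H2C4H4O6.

0.200 M

n(KOH) = 0.2290 x 0.04613 = 0.01056 mol.
At the final (second) equivalence point, 2 mol OH^- react per mol H2C4H4O6, so n(H2C4H4O6) = 0.01056 / 2 = 0.005282 mol.
[H2C4H4O6] = 0.005282 / 0.02635 L = 0.200 M.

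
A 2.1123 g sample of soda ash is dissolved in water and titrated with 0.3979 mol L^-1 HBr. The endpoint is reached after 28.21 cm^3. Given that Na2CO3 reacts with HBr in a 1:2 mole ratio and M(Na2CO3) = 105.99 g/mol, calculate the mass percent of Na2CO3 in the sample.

28.2%

n(HBr) = 0.3979 x 0.02821 = 0.01122 mol.
n(Na2CO3) = 0.01122 / 2 = 0.005612 mol.
mass of Na2CO3 = 0.005612 x 105.99 = 0.5949 g.
% purity = 0.5949 / 2.1123 x 100 = 28.2%.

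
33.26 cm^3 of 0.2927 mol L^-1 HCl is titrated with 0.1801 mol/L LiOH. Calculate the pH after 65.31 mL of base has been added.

12.31

n(acid) = 0.2927 x 0.03326 = 0.009735 mol; n(LiOH) added = 0.1801 x 0.06531 = 0.01176 mol.
Base is in excess by 0.01176 - 0.009735 = 0.002027 mol in a total volume of 0.09857 L.
[OH^-] = 0.002027/0.09857 = 0.02057 M, so pOH = 1.69 and pH = 14.00 - 1.69 = 12.31.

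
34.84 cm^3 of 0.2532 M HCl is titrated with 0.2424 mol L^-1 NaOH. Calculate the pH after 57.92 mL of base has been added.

n(acid) = 0.2532 x 0.03484 = 0.008821 mol; n(NaOH) added = 0.2424 x 0.05792 = 0.01404 mol.
Base is in excess by 0.01404 - 0.008821 = 0.005218 mol in a total volume of 0.09276 L.
[OH^-] = 0.005218/0.09276 = 0.05626 M, so pOH = 1.25 and pH = 14.00 - 1.25 = 12.75.

12.75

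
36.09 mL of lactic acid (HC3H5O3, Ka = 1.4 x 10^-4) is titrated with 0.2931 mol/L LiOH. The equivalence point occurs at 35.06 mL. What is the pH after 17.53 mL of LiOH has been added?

3.85

17.53 mL is exactly half the equivalence volume (35.06/2), i.e. the half-equivalence point.
There, n(HA) = n(A^-), so pH = pKa = -log(1.4 x 10^-4) = 3.85.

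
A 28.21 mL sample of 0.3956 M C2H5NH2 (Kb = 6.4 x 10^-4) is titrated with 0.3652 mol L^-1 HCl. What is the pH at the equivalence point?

5.76

n(C2H5NH2) = 0.3956 x 0.02821 = 0.01116 mol; V(HCl) at equivalence = 0.01116/0.3652 = 0.03056 L.
At equivalence the base is fully converted to C2H5NH3+; total volume = 0.05877 L, so [C2H5NH3+] = 0.01116/0.05877 = 0.1899 M.
Ka(C2H5NH3+) = Kw/Kb = 1.0e-14 / 6.4 x 10^-4 = 1.56e-11.
[H^+] = sqrt(Ka x [C2H5NH3+]) = sqrt(1.56e-11 x 0.1899) = 1.72e-6 M.
pH = -log(1.72e-6) = 5.76.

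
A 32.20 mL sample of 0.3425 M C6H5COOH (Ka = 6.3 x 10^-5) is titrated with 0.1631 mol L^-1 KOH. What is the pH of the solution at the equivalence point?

n(C6H5COOH) = 0.3425 x 0.03220 = 0.01103 mol; V(KOH) at equivalence = 0.01103/0.1631 = 0.06762 L.
At equivalence all the acid is converted to C6H5COO-; total volume = 0.03220 + 0.06762 = 0.09982 L, so [C6H5COO-] = 0.01103/0.09982 = 0.1105 M.
Kb = Kw/Ka = 1.0e-14 / 6.3 x 10^-5 = 1.59e-10.
[OH^-] = sqrt(Kb x [C6H5COO-]) = sqrt(1.59e-10 x 0.1105) = 4.19e-6 M.
pOH = 5.38, so pH = 14.00 - 5.38 = 8.62.

8.62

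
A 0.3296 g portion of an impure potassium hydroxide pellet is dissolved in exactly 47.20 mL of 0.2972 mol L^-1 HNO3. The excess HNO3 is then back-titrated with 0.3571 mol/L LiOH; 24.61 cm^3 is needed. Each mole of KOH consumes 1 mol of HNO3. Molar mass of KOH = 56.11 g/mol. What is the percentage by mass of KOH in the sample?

Total n(HNO3) added = 0.2972 x 0.04720 = 0.01403 mol.
n(LiOH) used = 0.3571 x 0.02461 = 0.008788 mol, which equals the excess n(HNO3).
So n(HNO3) consumed by the sample = 0.01403 - 0.008788 = 0.005240 mol.
n(KOH) = 0.005240 / 1 = 0.005240 mol.
mass KOH = 0.005240 x 56.11 = 0.2940 g, so %KOH = 0.2940/0.3296 x 100 = 89.2%.

89.2%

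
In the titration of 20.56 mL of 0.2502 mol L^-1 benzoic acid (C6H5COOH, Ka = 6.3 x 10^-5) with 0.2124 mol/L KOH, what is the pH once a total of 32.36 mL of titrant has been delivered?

n(acid) = 0.2502 x 0.02056 = 0.005144 mol; n(KOH) added = 0.2124 x 0.03236 = 0.006873 mol.
Base is in excess by 0.006873 - 0.005144 = 0.001729 mol in a total volume of 0.05292 L.
[OH^-] = 0.001729/0.05292 = 0.03267 M, so pOH = 1.49 and pH = 14.00 - 1.49 = 12.51.

12.51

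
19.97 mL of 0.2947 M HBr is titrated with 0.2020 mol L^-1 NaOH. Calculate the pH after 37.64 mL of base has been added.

12.47

n(acid) = 0.2947 x 0.01997 = 0.005885 mol; n(NaOH) added = 0.2020 x 0.03764 = 0.007603 mol.
Base is in excess by 0.007603 - 0.005885 = 0.001718 mol in a total volume of 0.05761 L.
[OH^-] = 0.001718/0.05761 = 0.02982 M, so pOH = 1.53 and pH = 14.00 - 1.53 = 12.47.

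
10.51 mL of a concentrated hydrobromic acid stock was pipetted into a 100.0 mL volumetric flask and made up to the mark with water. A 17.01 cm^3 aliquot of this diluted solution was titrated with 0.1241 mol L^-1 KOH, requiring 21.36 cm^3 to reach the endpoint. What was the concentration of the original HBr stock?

n(KOH) = 0.1241 x 0.02136 = 0.002651 mol.
n(HBr) in the aliquot = 0.002651 mol.
[diluted HBr] = 0.002651 / 0.01701 = 0.1558 M.
Dilution factor = 100.0/10.51 = 9.515, so [stock] = 0.1558 x 9.515 = 1.48 M.

1.48 M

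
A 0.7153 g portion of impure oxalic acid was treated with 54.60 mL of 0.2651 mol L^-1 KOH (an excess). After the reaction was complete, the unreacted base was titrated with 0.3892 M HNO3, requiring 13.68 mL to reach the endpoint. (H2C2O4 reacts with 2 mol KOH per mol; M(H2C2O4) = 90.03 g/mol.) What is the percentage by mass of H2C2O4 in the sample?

Total n(KOH) added = 0.2651 x 0.05460 = 0.01447 mol.
n(HNO3) used = 0.3892 x 0.01368 = 0.005324 mol, which equals the excess n(KOH).
So n(KOH) consumed by the sample = 0.01447 - 0.005324 = 0.009150 mol.
n(H2C2O4) = 0.009150 / 2 = 0.004575 mol.
mass H2C2O4 = 0.004575 x 90.03 = 0.4119 g, so %H2C2O4 = 0.4119/0.7153 x 100 = 57.6%.

57.6%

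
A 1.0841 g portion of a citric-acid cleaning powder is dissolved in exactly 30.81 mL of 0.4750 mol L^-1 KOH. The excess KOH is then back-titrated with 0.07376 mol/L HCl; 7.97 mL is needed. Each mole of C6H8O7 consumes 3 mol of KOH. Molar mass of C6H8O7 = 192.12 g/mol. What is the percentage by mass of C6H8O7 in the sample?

Total n(KOH) added = 0.4750 x 0.03081 = 0.01463 mol.
n(HCl) used = 0.07376 x 0.007970 = 0.0005879 mol, which equals the excess n(KOH).
So n(KOH) consumed by the sample = 0.01463 - 0.0005879 = 0.01405 mol.
n(C6H8O7) = 0.01405 / 3 = 0.004682 mol.
mass C6H8O7 = 0.004682 x 192.12 = 0.8996 g, so %C6H8O7 = 0.8996/1.0841 x 100 = 83.0%.

83.0%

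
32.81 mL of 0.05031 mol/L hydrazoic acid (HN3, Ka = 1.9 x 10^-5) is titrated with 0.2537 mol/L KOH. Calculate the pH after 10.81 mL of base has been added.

12.40

n(acid) = 0.05031 x 0.03281 = 0.001651 mol; n(KOH) added = 0.2537 x 0.01081 = 0.002742 mol.
Base is in excess by 0.002742 - 0.001651 = 0.001092 mol in a total volume of 0.04362 L.
[OH^-] = 0.001092/0.04362 = 0.02503 M, so pOH = 1.60 and pH = 14.00 - 1.60 = 12.40.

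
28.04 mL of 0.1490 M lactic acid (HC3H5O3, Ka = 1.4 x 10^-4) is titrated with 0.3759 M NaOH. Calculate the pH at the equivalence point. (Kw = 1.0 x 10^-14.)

8.44

n(HC3H5O3) = 0.1490 x 0.02804 = 0.004178 mol; V(NaOH) at equivalence = 0.004178/0.3759 = 0.01111 L.
At equivalence all the acid is converted to C3H5O3-; total volume = 0.02804 + 0.01111 = 0.03915 L, so [C3H5O3-] = 0.004178/0.03915 = 0.1067 M.
Kb = Kw/Ka = 1.0e-14 / 1.4 x 10^-4 = 7.14e-11.
[OH^-] = sqrt(Kb x [C3H5O3-]) = sqrt(7.14e-11 x 0.1067) = 2.76e-6 M.
pOH = 5.56, so pH = 14.00 - 5.56 = 8.44.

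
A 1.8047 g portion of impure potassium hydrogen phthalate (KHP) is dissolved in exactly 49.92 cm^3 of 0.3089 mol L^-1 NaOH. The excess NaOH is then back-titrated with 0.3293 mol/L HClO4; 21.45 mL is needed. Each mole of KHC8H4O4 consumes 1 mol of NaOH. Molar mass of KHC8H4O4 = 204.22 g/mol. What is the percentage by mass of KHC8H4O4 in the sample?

Total n(NaOH) added = 0.3089 x 0.04992 = 0.01542 mol.
n(HClO4) used = 0.3293 x 0.02145 = 0.007063 mol, which equals the excess n(NaOH).
So n(NaOH) consumed by the sample = 0.01542 - 0.007063 = 0.008357 mol.
n(KHC8H4O4) = 0.008357 / 1 = 0.008357 mol.
mass KHC8H4O4 = 0.008357 x 204.22 = 1.707 g, so %KHC8H4O4 = 1.707/1.8047 x 100 = 94.6%.

94.6%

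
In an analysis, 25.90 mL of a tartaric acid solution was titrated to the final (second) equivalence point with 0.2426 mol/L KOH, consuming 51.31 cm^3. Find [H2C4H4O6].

0.240 M

n(KOH) = 0.2426 x 0.05131 = 0.01245 mol.
At the final (second) equivalence point, 2 mol OH^- react per mol H2C4H4O6, so n(H2C4H4O6) = 0.01245 / 2 = 0.006224 mol.
[H2C4H4O6] = 0.006224 / 0.02590 L = 0.240 M.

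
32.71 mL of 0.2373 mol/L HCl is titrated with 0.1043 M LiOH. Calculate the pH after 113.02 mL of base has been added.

n(acid) = 0.2373 x 0.03271 = 0.007762 mol; n(LiOH) added = 0.1043 x 0.1130 = 0.01179 mol.
Base is in excess by 0.01179 - 0.007762 = 0.004026 mol in a total volume of 0.1457 L.
[OH^-] = 0.004026/0.1457 = 0.02763 M, so pOH = 1.56 and pH = 14.00 - 1.56 = 12.44.

12.44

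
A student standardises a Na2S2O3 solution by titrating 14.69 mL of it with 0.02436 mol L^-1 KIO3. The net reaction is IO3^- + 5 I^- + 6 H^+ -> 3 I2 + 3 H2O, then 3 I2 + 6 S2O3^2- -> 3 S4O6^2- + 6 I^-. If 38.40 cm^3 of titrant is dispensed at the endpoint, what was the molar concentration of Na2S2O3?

0.382 M

n(KIO3) = 0.02436 x 0.03840 = 0.0009354 mol.
From the balanced equation, 1 mol KIO3 reacts with 6 mol Na2S2O3, so n(Na2S2O3) = 0.0009354 x 6/1 = 0.005613 mol.
[Na2S2O3] = 0.005613 / 0.01469 L = 0.382 M.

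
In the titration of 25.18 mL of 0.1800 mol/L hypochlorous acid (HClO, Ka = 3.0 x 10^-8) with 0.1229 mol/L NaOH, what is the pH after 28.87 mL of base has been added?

8.08

Initial n(HClO) = 0.1800 x 0.02518 = 0.004532 mol.
n(NaOH) added = 0.1229 x 0.02887 = 0.003548 mol, converting that many moles of HClO to ClO-.
Remaining n(HClO) = 0.0009843 mol; n(ClO-) = 0.003548 mol.
By Henderson-Hasselbalch, pH = pKa + log([A^-]/[HA]) = 7.52 + log(0.003548/0.0009843) = 7.52 + (+0.56) = 8.08.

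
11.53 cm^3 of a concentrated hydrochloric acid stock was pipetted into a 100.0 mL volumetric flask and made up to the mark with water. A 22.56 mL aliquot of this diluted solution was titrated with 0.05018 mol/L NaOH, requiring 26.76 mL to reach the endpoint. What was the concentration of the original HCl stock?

0.516 M

n(NaOH) = 0.05018 x 0.02676 = 0.001343 mol.
n(HCl) in the aliquot = 0.001343 mol.
[diluted HCl] = 0.001343 / 0.02256 = 0.05952 M.
Dilution factor = 100.0/11.53 = 8.673, so [stock] = 0.05952 x 8.673 = 0.516 M.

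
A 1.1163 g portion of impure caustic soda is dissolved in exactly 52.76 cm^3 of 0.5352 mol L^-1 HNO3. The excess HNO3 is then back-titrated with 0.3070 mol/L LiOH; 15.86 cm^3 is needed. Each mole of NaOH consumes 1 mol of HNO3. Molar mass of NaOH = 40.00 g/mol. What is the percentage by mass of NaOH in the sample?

83.7%

Total n(HNO3) added = 0.5352 x 0.05276 = 0.02824 mol.
n(LiOH) used = 0.3070 x 0.01586 = 0.004869 mol, which equals the excess n(HNO3).
So n(HNO3) consumed by the sample = 0.02824 - 0.004869 = 0.02337 mol.
n(NaOH) = 0.02337 / 1 = 0.02337 mol.
mass NaOH = 0.02337 x 40.00 = 0.9347 g, so %NaOH = 0.9347/1.1163 x 100 = 83.7%.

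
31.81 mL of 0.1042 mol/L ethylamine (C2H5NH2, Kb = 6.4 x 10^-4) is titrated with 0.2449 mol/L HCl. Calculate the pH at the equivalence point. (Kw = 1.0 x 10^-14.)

5.97

n(C2H5NH2) = 0.1042 x 0.03181 = 0.003315 mol; V(HCl) at equivalence = 0.003315/0.2449 = 0.01353 L.
At equivalence the base is fully converted to C2H5NH3+; total volume = 0.04534 L, so [C2H5NH3+] = 0.003315/0.04534 = 0.07310 M.
Ka(C2H5NH3+) = Kw/Kb = 1.0e-14 / 6.4 x 10^-4 = 1.56e-11.
[H^+] = sqrt(Ka x [C2H5NH3+]) = sqrt(1.56e-11 x 0.07310) = 1.07e-6 M.
pH = -log(1.07e-6) = 5.97.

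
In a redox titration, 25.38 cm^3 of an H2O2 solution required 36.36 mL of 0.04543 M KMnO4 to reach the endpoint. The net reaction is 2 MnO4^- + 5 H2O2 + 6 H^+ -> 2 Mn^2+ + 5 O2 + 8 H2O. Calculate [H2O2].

0.163 M

n(KMnO4) = 0.04543 x 0.03636 = 0.001652 mol.
From the balanced equation, 2 mol KMnO4 reacts with 5 mol H2O2, so n(H2O2) = 0.001652 x 5/2 = 0.004130 mol.
[H2O2] = 0.004130 / 0.02538 L = 0.163 M.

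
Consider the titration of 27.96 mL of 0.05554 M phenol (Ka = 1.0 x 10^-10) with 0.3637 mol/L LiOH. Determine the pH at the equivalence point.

11.34

n(C6H5OH) = 0.05554 x 0.02796 = 0.001553 mol; V(LiOH) at equivalence = 0.001553/0.3637 = 0.004270 L.
At equivalence all the acid is converted to C6H5O-; total volume = 0.02796 + 0.004270 = 0.03223 L, so [C6H5O-] = 0.001553/0.03223 = 0.04818 M.
Kb = Kw/Ka = 1.0e-14 / 1.0 x 10^-10 = 0.000100.
[OH^-] = sqrt(Kb x [C6H5O-]) = sqrt(0.000100 x 0.04818) = 0.00220 M.
pOH = 2.66, so pH = 14.00 - 2.66 = 11.34.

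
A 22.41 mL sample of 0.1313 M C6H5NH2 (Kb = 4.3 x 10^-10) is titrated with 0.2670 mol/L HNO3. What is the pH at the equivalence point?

2.84

n(C6H5NH2) = 0.1313 x 0.02241 = 0.002942 mol; V(HNO3) at equivalence = 0.002942/0.2670 = 0.01102 L.
At equivalence the base is fully converted to C6H5NH3+; total volume = 0.03343 L, so [C6H5NH3+] = 0.002942/0.03343 = 0.08802 M.
Ka(C6H5NH3+) = Kw/Kb = 1.0e-14 / 4.3 x 10^-10 = 2.33e-5.
[H^+] = sqrt(Ka x [C6H5NH3+]) = sqrt(2.33e-5 x 0.08802) = 0.00143 M.
pH = -log(0.00143) = 2.84.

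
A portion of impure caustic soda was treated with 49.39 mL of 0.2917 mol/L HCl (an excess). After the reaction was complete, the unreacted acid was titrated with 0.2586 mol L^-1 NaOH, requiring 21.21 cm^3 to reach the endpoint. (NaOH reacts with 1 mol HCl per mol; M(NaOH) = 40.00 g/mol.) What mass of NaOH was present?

0.357 g

Total n(HCl) added = 0.2917 x 0.04939 = 0.01441 mol.
n(NaOH) used = 0.2586 x 0.02121 = 0.005485 mol, which equals the excess n(HCl).
So n(HCl) consumed by the sample = 0.01441 - 0.005485 = 0.008922 mol.
n(NaOH) = 0.008922 / 1 = 0.008922 mol.
mass = 0.008922 mol x 40.00 g/mol = 0.357 g.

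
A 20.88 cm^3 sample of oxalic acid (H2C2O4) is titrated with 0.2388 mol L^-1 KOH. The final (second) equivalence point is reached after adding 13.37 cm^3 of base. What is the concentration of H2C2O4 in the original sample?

0.0765 M

n(KOH) = 0.2388 x 0.01337 = 0.003193 mol.
At the final (second) equivalence point, 2 mol OH^- react per mol H2C2O4, so n(H2C2O4) = 0.003193 / 2 = 0.001596 mol.
[H2C2O4] = 0.001596 / 0.02088 L = 0.0765 M.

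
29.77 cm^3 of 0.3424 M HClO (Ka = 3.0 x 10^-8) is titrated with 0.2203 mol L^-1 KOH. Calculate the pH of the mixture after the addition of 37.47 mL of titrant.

Initial n(HClO) = 0.3424 x 0.02977 = 0.01019 mol.
n(KOH) added = 0.2203 x 0.03747 = 0.008255 mol, converting that many moles of HClO to ClO-.
Remaining n(HClO) = 0.001939 mol; n(ClO-) = 0.008255 mol.
By Henderson-Hasselbalch, pH = pKa + log([A^-]/[HA]) = 7.52 + log(0.008255/0.001939) = 7.52 + (+0.63) = 8.15.

8.15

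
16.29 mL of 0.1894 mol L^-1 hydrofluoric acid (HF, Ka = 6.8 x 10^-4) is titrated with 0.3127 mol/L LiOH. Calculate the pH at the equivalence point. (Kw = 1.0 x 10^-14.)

8.12

n(HF) = 0.1894 x 0.01629 = 0.003085 mol; V(LiOH) at equivalence = 0.003085/0.3127 = 0.009867 L.
At equivalence all the acid is converted to F-; total volume = 0.01629 + 0.009867 = 0.02616 L, so [F-] = 0.003085/0.02616 = 0.1180 M.
Kb = Kw/Ka = 1.0e-14 / 6.8 x 10^-4 = 1.47e-11.
[OH^-] = sqrt(Kb x [F-]) = sqrt(1.47e-11 x 0.1180) = 1.32e-6 M.
pOH = 5.88, so pH = 14.00 - 5.88 = 8.12.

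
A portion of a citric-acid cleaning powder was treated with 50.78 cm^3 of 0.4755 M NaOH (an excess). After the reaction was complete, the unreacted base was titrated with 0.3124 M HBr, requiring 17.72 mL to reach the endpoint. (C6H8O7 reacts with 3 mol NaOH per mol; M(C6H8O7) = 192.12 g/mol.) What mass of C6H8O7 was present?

Total n(NaOH) added = 0.4755 x 0.05078 = 0.02415 mol.
n(HBr) used = 0.3124 x 0.01772 = 0.005536 mol, which equals the excess n(NaOH).
So n(NaOH) consumed by the sample = 0.02415 - 0.005536 = 0.01861 mol.
n(C6H8O7) = 0.01861 / 3 = 0.006203 mol.
mass = 0.006203 mol x 192.12 g/mol = 1.19 g.

1.19 g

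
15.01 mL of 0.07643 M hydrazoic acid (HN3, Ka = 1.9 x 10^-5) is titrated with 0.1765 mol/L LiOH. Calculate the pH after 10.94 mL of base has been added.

12.48

n(acid) = 0.07643 x 0.01501 = 0.001147 mol; n(LiOH) added = 0.1765 x 0.01094 = 0.001931 mol.
Base is in excess by 0.001931 - 0.001147 = 0.0007837 mol in a total volume of 0.02595 L.
[OH^-] = 0.0007837/0.02595 = 0.03020 M, so pOH = 1.52 and pH = 14.00 - 1.52 = 12.48.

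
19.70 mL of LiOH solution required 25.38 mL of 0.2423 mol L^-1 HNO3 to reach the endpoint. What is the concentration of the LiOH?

n(HNO3) delivered = 0.2423 x 0.02538 = 0.006150 mol.
For a 1:1 reaction, n(LiOH) = 0.006150 mol.
[LiOH] = 0.006150 mol / 0.01970 L = 0.312 M.

0.312 M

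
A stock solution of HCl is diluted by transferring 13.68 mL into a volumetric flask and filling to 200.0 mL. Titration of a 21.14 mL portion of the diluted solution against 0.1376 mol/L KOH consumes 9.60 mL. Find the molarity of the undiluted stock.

n(KOH) = 0.1376 x 0.009600 = 0.001321 mol.
n(HCl) in the aliquot = 0.001321 mol.
[diluted HCl] = 0.001321 / 0.02114 = 0.06249 M.
Dilution factor = 200.0/13.68 = 14.62, so [stock] = 0.06249 x 14.62 = 0.914 M.

0.914 M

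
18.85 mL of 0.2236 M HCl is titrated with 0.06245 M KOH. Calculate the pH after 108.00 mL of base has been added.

n(acid) = 0.2236 x 0.01885 = 0.004215 mol; n(KOH) added = 0.06245 x 0.1080 = 0.006745 mol.
Base is in excess by 0.006745 - 0.004215 = 0.002530 mol in a total volume of 0.1268 L.
[OH^-] = 0.002530/0.1268 = 0.01994 M, so pOH = 1.70 and pH = 14.00 - 1.70 = 12.30.

12.30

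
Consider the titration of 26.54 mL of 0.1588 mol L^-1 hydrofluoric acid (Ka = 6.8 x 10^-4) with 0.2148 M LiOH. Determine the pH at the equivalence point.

n(HF) = 0.1588 x 0.02654 = 0.004215 mol; V(LiOH) at equivalence = 0.004215/0.2148 = 0.01962 L.
At equivalence all the acid is converted to F-; total volume = 0.02654 + 0.01962 = 0.04616 L, so [F-] = 0.004215/0.04616 = 0.09130 M.
Kb = Kw/Ka = 1.0e-14 / 6.8 x 10^-4 = 1.47e-11.
[OH^-] = sqrt(Kb x [F-]) = sqrt(1.47e-11 x 0.09130) = 1.16e-6 M.
pOH = 5.94, so pH = 14.00 - 5.94 = 8.06.

8.06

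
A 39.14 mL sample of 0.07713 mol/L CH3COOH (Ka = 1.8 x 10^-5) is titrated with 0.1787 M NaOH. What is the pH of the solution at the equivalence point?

8.74

n(CH3COOH) = 0.07713 x 0.03914 = 0.003019 mol; V(NaOH) at equivalence = 0.003019/0.1787 = 0.01689 L.
At equivalence all the acid is converted to CH3COO-; total volume = 0.03914 + 0.01689 = 0.05603 L, so [CH3COO-] = 0.003019/0.05603 = 0.05388 M.
Kb = Kw/Ka = 1.0e-14 / 1.8 x 10^-5 = 5.56e-10.
[OH^-] = sqrt(Kb x [CH3COO-]) = sqrt(5.56e-10 x 0.05388) = 5.47e-6 M.
pOH = 5.26, so pH = 14.00 - 5.26 = 8.74.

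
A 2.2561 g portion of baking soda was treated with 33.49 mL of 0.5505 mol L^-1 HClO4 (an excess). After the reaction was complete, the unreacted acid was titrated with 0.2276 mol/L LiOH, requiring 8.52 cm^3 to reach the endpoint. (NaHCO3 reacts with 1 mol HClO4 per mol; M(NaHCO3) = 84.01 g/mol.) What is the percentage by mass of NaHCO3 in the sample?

61.4%

Total n(HClO4) added = 0.5505 x 0.03349 = 0.01844 mol.
n(LiOH) used = 0.2276 x 0.008520 = 0.001939 mol, which equals the excess n(HClO4).
So n(HClO4) consumed by the sample = 0.01844 - 0.001939 = 0.01650 mol.
n(NaHCO3) = 0.01650 / 1 = 0.01650 mol.
mass NaHCO3 = 0.01650 x 84.01 = 1.386 g, so %NaHCO3 = 1.386/2.2561 x 100 = 61.4%.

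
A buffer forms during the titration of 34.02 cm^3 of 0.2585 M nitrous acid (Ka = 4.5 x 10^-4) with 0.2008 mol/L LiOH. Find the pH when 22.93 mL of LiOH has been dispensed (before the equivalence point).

Initial n(HNO2) = 0.2585 x 0.03402 = 0.008794 mol.
n(LiOH) added = 0.2008 x 0.02293 = 0.004604 mol, converting that many moles of HNO2 to NO2-.
Remaining n(HNO2) = 0.004190 mol; n(NO2-) = 0.004604 mol.
By Henderson-Hasselbalch, pH = pKa + log([A^-]/[HA]) = 3.35 + log(0.004604/0.004190) = 3.35 + (+0.04) = 3.39.

3.39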